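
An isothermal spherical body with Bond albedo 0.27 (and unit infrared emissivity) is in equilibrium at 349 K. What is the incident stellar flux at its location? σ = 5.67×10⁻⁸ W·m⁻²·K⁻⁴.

(1−a)S·πr² = σ·4πr²·T⁴ ⇒ S = 4σT⁴/(1−a).
S = 4·5.67×10⁻⁸·1.484×10¹⁰/0.730.

S ≈ 4610 W/m²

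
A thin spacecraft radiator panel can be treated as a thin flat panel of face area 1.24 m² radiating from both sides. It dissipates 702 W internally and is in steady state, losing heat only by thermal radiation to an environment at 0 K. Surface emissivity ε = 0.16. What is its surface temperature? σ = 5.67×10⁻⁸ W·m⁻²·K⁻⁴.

T ≈ 420 K

Steady state: internal power = radiated power, P = εσA T⁴.
Radiating area A = 2·1.24 = 2.480 m².
T⁴ = P/(εσA) = 702/(0.16·5.67×10⁻⁸·2.480) = 3.120×10¹⁰ K⁴.
T = (3.120×10¹⁰)^(1/4).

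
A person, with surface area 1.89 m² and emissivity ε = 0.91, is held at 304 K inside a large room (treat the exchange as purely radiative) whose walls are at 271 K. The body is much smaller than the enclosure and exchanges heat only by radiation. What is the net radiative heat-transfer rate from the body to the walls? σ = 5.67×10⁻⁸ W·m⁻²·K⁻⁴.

For a small grey body in a large enclosure: P_net = εσA(T_body⁴ − T_wall⁴).
A = 1.89 m²; T_body⁴ − T_wall⁴ = 8.541×10⁹ − 5.394×10⁹ = 3.147×10⁹ K⁴.
|P_net| = 0.91·5.67×10⁻⁸·1.890·3.147×10⁹.

P_net ≈ 307 W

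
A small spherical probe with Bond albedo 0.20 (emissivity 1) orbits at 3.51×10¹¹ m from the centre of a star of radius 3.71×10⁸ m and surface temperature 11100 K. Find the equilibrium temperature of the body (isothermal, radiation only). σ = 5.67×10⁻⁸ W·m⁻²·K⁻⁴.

T ≈ 241 K

The star's surface emits σT_*⁴; at distance d the flux is S = σT_*⁴(R_*/d)².
S = 5.67×10⁻⁸·(11100)⁴·(3.71×10⁸/3.51×10¹¹)² = 961.6 W/m².
For an isothermal sphere T⁴ = (1−a)S/(4σ) = 3.392×10⁹ K⁴.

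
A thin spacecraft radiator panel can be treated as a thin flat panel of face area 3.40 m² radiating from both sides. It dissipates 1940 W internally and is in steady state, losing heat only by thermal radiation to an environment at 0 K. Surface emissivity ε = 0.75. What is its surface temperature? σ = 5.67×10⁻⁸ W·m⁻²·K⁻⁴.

T ≈ 286 K

Steady state: internal power = radiated power, P = εσA T⁴.
Radiating area A = 2·3.40 = 6.800 m².
T⁴ = P/(εσA) = 1940/(0.75·5.67×10⁻⁸·6.800) = 6.709×10⁹ K⁴.
T = (6.709×10⁹)^(1/4).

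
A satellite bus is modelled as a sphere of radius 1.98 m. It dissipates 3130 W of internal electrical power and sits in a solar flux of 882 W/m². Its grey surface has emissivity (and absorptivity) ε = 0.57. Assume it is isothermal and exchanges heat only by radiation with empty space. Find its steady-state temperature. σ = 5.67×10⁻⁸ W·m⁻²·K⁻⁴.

T ≈ 277 K

At steady state, absorbed solar power + internal power = radiated power.
Absorbed: α·S·A_cross = 0.57·882·12.32 = 6192 W (cross-section πr²).
Total input = 6192 + 3130 = 9322 W.
Radiated: εσ·A_surf·T⁴ with A_surf = 4πr² = 49.27 m².
T⁴ = 9322/(0.57·5.67×10⁻⁸·49.27) = 5.855×10⁹ K⁴.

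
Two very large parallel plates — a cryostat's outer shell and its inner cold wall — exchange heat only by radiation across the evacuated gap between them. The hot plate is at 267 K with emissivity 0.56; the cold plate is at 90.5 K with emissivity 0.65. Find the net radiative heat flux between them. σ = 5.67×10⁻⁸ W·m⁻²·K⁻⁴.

q ≈ 122 W/m²

For two infinite grey parallel plates, q = σ(T₁⁴ − T₂⁴)/(1/ε₁ + 1/ε₂ − 1).
T₁⁴ − T₂⁴ = 5.082×10⁹ − 6.708×10⁷ = 5.015×10⁹ K⁴.
1/ε₁ + 1/ε₂ − 1 = 1.786 + 1.538 − 1 = 2.324.
q = 5.67×10⁻⁸ × 5.015×10⁹ / 2.324.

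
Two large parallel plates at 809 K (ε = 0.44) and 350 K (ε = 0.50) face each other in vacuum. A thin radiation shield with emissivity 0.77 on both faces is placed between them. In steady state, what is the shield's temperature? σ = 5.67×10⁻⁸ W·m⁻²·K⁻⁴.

T_s ≈ 677 K

In steady state the net flux on the hot side equals that on the cold side.
σ(T₁⁴−T_s⁴)/D₁ = σ(T_s⁴−T₂⁴)/D₂, with D₁ = 1/ε₁+1/ε_s−1 = 2.571, D₂ = 1/ε_s+1/ε₂−1 = 2.299.
Solve for T_s⁴: T_s⁴ = (D₂·T₁⁴ + D₁·T₂⁴)/(D₁+D₂) = 2.101×10¹¹ K⁴.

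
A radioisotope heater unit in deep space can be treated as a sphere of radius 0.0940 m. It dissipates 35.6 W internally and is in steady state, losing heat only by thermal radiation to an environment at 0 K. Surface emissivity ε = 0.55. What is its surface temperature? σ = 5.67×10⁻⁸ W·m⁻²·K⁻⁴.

T ≈ 318 K

Steady state: internal power = radiated power, P = εσA T⁴.
Radiating area A = 4πr² = 0.1110 m².
T⁴ = P/(εσA) = 35.6/(0.55·5.67×10⁻⁸·0.1110) = 1.028×10¹⁰ K⁴.
T = (1.028×10¹⁰)^(1/4).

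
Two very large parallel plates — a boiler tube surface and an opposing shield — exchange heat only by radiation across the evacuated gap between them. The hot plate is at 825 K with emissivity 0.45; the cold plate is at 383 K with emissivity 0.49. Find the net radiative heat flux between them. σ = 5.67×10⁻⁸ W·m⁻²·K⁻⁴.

q ≈ 7680 W/m²

For two infinite grey parallel plates, q = σ(T₁⁴ − T₂⁴)/(1/ε₁ + 1/ε₂ − 1).
T₁⁴ − T₂⁴ = 4.633×10¹¹ − 2.152×10¹⁰ = 4.417×10¹¹ K⁴.
1/ε₁ + 1/ε₂ − 1 = 2.222 + 2.041 − 1 = 3.263.
q = 5.67×10⁻⁸ × 4.417×10¹¹ / 3.263.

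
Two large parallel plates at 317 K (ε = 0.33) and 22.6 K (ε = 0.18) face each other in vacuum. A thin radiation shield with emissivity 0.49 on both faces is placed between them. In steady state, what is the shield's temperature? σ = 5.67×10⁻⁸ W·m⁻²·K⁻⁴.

In steady state the net flux on the hot side equals that on the cold side.
σ(T₁⁴−T_s⁴)/D₁ = σ(T_s⁴−T₂⁴)/D₂, with D₁ = 1/ε₁+1/ε_s−1 = 4.071, D₂ = 1/ε_s+1/ε₂−1 = 6.596.
Solve for T_s⁴: T_s⁴ = (D₂·T₁⁴ + D₁·T₂⁴)/(D₁+D₂) = 6.244×10⁹ K⁴.

T_s ≈ 281 K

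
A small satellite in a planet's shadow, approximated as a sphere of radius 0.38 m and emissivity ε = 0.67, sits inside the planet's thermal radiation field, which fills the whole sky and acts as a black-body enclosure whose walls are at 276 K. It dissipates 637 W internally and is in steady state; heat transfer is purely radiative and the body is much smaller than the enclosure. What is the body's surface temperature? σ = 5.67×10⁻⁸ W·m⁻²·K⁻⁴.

T ≈ 350 K

For a small grey body in a large enclosure, net radiated power = εσA(T⁴ − T_w⁴).
Steady state: P = εσA(T⁴ − T_w⁴) with A = 4πr² = 1.815 m².
T⁴ = P/(εσA) + T_w⁴ = 637/(0.67·5.67×10⁻⁸·1.815) + (276)⁴
    = 9.241×10⁹ + 5.803×10⁹ = 1.504×10¹⁰ K⁴.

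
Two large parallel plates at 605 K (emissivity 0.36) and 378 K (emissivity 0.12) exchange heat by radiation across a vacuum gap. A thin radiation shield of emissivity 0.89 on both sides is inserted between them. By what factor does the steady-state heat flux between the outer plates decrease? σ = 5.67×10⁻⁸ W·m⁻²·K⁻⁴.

factor ≈ 1.12

Without shield: q₀ = σΔ(T⁴)/(1/ε₁+1/ε₂−1) with denominator 10.11.
With shield the two gaps are in series; the resistances add: (1/ε₁+1/ε_s−1)+(1/ε_s+1/ε₂−1) = 2.901+8.457 = 11.36.
Heat-flux ratio q₀/q = 11.36/10.11.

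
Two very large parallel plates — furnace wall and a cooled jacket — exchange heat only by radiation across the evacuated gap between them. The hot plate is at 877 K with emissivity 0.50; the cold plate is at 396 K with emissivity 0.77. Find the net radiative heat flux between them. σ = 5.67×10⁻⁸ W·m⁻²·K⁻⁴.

q ≈ 14000 W/m²

For two infinite grey parallel plates, q = σ(T₁⁴ − T₂⁴)/(1/ε₁ + 1/ε₂ − 1).
T₁⁴ − T₂⁴ = 5.916×10¹¹ − 2.459×10¹⁰ = 5.670×10¹¹ K⁴.
1/ε₁ + 1/ε₂ − 1 = 2.000 + 1.299 − 1 = 2.299.
q = 5.67×10⁻⁸ × 5.670×10¹¹ / 2.299.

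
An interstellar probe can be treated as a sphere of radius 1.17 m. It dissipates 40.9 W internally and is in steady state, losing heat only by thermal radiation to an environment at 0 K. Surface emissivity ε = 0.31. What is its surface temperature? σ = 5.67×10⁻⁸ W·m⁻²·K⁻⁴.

Steady state: internal power = radiated power, P = εσA T⁴.
Radiating area A = 4πr² = 17.20 m².
T⁴ = P/(εσA) = 40.9/(0.31·5.67×10⁻⁸·17.20) = 1.353×10⁸ K⁴.
T = (1.353×10⁸)^(1/4).

T ≈ 108 K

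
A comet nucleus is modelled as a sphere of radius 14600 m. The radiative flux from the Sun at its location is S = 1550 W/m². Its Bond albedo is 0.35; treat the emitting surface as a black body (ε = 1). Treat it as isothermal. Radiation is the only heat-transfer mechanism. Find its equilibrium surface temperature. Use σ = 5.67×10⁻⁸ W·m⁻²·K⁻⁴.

T ≈ 258 K

At equilibrium, absorbed power = emitted power.
Absorbing cross-section = πr² = 6.697×10⁸ m²; emitting surface = 4πr² = 2.679×10⁹ m² (ratio 4).
(1−a)S·A_cross = εσ·A_surf·T⁴  ⇒  T⁴ = (1−a)S/(4σ).
T⁴ = 0.650·1550/(4·5.67×10⁻⁸) = 4.442×10⁹ K⁴.
T = (4.442×10⁹)^(1/4).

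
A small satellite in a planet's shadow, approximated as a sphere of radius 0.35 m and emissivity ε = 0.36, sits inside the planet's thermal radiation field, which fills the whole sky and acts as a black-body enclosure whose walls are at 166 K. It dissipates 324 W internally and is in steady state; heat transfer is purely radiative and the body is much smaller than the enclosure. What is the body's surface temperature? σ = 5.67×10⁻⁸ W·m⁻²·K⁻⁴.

T ≈ 324 K

For a small grey body in a large enclosure, net radiated power = εσA(T⁴ − T_w⁴).
Steady state: P = εσA(T⁴ − T_w⁴) with A = 4πr² = 1.539 m².
T⁴ = P/(εσA) + T_w⁴ = 324/(0.36·5.67×10⁻⁸·1.539) + (166)⁴
    = 1.031×10¹⁰ + 7.593×10⁸ = 1.107×10¹⁰ K⁴.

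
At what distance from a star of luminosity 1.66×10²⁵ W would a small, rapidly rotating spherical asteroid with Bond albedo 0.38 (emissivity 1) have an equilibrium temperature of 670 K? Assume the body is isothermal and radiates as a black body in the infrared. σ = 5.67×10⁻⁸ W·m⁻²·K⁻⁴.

d ≈ 4.23×10⁹ m

For an isothermal black-emitting sphere, (1−a)S·πr² = σ·4πr²·T⁴ ⇒ S = 4σT⁴/(1−a).
S = 4·5.67×10⁻⁸·(670)⁴/0.620 = 73710 W/m².
Flux falls as S = L/(4πd²), so d = √(L/(4πS)) = √(1.66×10²⁵/(4π·73710)).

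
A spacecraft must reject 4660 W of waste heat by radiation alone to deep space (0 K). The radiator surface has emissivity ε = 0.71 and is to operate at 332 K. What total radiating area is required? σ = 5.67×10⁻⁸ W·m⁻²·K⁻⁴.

P = εσA T⁴ ⇒ A = P/(εσT⁴).
T⁴ = 1.215×10¹⁰ K⁴.
A = 4660/(0.71 × 5.67×10⁻⁸ × 1.215×10¹⁰).

A ≈ 9.53 m²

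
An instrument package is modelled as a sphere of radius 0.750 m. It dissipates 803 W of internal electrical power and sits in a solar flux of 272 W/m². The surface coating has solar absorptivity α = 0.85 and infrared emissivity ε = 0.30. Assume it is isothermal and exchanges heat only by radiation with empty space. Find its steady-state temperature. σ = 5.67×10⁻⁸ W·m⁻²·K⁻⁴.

T ≈ 317 K

At steady state, absorbed solar power + internal power = radiated power.
Absorbed: α·S·A_cross = 0.85·272·1.767 = 408.6 W (cross-section πr²).
Total input = 408.6 + 803 = 1212 W.
Radiated: εσ·A_surf·T⁴ with A_surf = 4πr² = 7.069 m².
T⁴ = 1212/(0.30·5.67×10⁻⁸·7.069) = 1.008×10¹⁰ K⁴.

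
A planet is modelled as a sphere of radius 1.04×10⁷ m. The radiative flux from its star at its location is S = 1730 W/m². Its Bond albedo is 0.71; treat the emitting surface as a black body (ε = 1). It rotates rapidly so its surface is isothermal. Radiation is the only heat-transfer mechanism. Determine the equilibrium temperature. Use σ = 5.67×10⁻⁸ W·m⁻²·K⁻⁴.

At equilibrium, absorbed power = emitted power.
Absorbing cross-section = πr² = 3.398×10¹⁴ m²; emitting surface = 4πr² = 1.359×10¹⁵ m² (ratio 4).
(1−a)S·A_cross = εσ·A_surf·T⁴  ⇒  T⁴ = (1−a)S/(4σ).
T⁴ = 0.290·1730/(4·5.67×10⁻⁸) = 2.212×10⁹ K⁴.
T = (2.212×10⁹)^(1/4).

T ≈ 217 K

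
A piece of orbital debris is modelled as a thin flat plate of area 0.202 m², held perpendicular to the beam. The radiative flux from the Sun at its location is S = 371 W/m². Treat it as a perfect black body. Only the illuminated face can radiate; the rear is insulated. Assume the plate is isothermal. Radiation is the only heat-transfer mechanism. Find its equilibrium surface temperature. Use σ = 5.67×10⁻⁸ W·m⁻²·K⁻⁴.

At equilibrium, absorbed power = emitted power.
Absorbing cross-section = A = 0.2020 m²; emitting surface = A = 0.2020 m² (ratio 1).
S·A_cross = εσ·A_surf·T⁴  ⇒  T⁴ = S/(1σ).
T⁴ = 1.00·371/(1·5.67×10⁻⁸) = 6.543×10⁹ K⁴.
T = (6.543×10⁹)^(1/4).

T ≈ 284 K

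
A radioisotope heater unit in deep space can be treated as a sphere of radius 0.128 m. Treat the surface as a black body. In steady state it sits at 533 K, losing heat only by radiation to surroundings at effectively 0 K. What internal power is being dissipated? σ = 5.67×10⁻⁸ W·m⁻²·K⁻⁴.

P ≈ 942 W

Steady state: P = εσA T⁴.
A = 4πr² = 0.2059 m²; T⁴ = (533)⁴ = 8.071×10¹⁰ K⁴.
P = 1.0 × 5.67×10⁻⁸ × 0.2059 × 8.071×10¹⁰.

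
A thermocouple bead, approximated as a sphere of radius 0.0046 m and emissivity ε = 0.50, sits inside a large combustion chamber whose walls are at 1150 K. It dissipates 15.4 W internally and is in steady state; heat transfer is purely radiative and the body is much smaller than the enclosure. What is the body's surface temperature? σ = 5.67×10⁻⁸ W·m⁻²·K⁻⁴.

T ≈ 1400 K

For a small grey body in a large enclosure, net radiated power = εσA(T⁴ − T_w⁴).
Steady state: P = εσA(T⁴ − T_w⁴) with A = 4πr² = 2.659×10⁻⁴ m².
T⁴ = P/(εσA) + T_w⁴ = 15.4/(0.50·5.67×10⁻⁸·2.659×10⁻⁴) + (1150)⁴
    = 2.043×10¹² + 1.749×10¹² = 3.792×10¹² K⁴.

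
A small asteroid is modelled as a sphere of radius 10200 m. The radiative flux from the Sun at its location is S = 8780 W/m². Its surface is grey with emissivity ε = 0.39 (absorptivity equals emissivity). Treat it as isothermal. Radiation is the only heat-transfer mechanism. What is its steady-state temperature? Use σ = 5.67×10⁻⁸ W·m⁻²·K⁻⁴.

T ≈ 444 K

At equilibrium, absorbed power = emitted power.
Absorbing cross-section = πr² = 3.269×10⁸ m²; emitting surface = 4πr² = 1.307×10⁹ m² (ratio 4).
εS·A_cross = εσ·A_surf·T⁴  ⇒  T⁴ = S/(4σ)   (ε cancels).
T⁴ = 8780/(4·5.67×10⁻⁸) = 3.871×10¹⁰ K⁴.
T = (3.871×10¹⁰)^(1/4).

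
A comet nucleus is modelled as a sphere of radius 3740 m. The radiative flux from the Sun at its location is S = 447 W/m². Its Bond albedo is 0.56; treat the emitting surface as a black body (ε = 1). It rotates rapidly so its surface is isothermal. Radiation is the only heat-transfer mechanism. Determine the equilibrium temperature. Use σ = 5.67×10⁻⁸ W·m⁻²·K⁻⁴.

T ≈ 172 K

At equilibrium, absorbed power = emitted power.
Absorbing cross-section = πr² = 4.394×10⁷ m²; emitting surface = 4πr² = 1.758×10⁸ m² (ratio 4).
(1−a)S·A_cross = εσ·A_surf·T⁴  ⇒  T⁴ = (1−a)S/(4σ).
T⁴ = 0.440·447/(4·5.67×10⁻⁸) = 8.672×10⁸ K⁴.
T = (8.672×10⁸)^(1/4).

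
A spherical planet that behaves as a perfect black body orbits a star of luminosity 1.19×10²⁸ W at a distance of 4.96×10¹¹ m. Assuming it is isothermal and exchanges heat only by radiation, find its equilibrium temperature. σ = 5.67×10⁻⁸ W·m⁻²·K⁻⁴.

First find the stellar flux at distance d: S = L/(4πd²) = 1.19×10²⁸/(4π·(4.96×10¹¹)²) = 3849 W/m².
For an isothermal sphere, absorbed (1−a)S·πr² = emitted σ·4πr²·T⁴, so T⁴ = (1−a)S/(4σ).
T⁴ = 1.00·3849/(4·5.67×10⁻⁸) = 1.697×10¹⁰ K⁴.

T ≈ 361 K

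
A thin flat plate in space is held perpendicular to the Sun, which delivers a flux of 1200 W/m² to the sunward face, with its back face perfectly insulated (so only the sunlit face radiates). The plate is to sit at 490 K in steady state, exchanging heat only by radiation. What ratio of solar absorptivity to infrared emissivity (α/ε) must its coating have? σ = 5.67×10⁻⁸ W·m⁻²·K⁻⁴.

Balance: αS·A = εσ·1A·T⁴ ⇒ α/ε = σT⁴/S.
α/ε = 5.67×10⁻⁸·(490)⁴/1200 = 5.67×10⁻⁸·5.765×10¹⁰/1200.

α/ε ≈ 2.72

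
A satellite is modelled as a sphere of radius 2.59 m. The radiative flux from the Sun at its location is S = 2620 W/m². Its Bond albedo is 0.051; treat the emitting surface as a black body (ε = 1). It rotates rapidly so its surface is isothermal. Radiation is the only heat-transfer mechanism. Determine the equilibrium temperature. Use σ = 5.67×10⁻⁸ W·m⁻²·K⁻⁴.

At equilibrium, absorbed power = emitted power.
Absorbing cross-section = πr² = 21.07 m²; emitting surface = 4πr² = 84.30 m² (ratio 4).
(1−a)S·A_cross = εσ·A_surf·T⁴  ⇒  T⁴ = (1−a)S/(4σ).
T⁴ = 0.949·2620/(4·5.67×10⁻⁸) = 1.096×10¹⁰ K⁴.
T = (1.096×10¹⁰)^(1/4).

T ≈ 324 K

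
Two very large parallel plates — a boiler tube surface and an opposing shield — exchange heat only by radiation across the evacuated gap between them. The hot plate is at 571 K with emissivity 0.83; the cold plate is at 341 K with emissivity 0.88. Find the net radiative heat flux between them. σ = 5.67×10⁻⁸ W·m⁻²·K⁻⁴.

For two infinite grey parallel plates, q = σ(T₁⁴ − T₂⁴)/(1/ε₁ + 1/ε₂ − 1).
T₁⁴ − T₂⁴ = 1.063×10¹¹ − 1.352×10¹⁰ = 9.278×10¹⁰ K⁴.
1/ε₁ + 1/ε₂ − 1 = 1.205 + 1.136 − 1 = 1.341.
q = 5.67×10⁻⁸ × 9.278×10¹⁰ / 1.341.

q ≈ 3920 W/m²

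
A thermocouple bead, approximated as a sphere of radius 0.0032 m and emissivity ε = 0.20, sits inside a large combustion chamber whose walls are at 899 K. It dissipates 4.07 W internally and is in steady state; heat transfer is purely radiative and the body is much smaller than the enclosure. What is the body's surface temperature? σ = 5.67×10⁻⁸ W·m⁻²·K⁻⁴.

For a small grey body in a large enclosure, net radiated power = εσA(T⁴ − T_w⁴).
Steady state: P = εσA(T⁴ − T_w⁴) with A = 4πr² = 1.287×10⁻⁴ m².
T⁴ = P/(εσA) + T_w⁴ = 4.07/(0.20·5.67×10⁻⁸·1.287×10⁻⁴) + (899)⁴
    = 2.789×10¹² + 6.532×10¹¹ = 3.442×10¹² K⁴.

T ≈ 1360 K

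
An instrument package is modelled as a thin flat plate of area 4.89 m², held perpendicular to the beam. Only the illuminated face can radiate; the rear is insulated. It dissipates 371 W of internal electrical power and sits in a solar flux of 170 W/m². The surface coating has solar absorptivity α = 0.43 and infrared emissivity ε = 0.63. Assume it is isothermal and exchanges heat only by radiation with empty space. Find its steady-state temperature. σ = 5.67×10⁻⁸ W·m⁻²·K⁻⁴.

T ≈ 254 K

At steady state, absorbed solar power + internal power = radiated power.
Absorbed: α·S·A_cross = 0.43·170·4.890 = 357.5 W (cross-section A).
Total input = 357.5 + 371 = 728.5 W.
Radiated: εσ·A_surf·T⁴ with A_surf = A = 4.890 m².
T⁴ = 728.5/(0.63·5.67×10⁻⁸·4.890) = 4.170×10⁹ K⁴.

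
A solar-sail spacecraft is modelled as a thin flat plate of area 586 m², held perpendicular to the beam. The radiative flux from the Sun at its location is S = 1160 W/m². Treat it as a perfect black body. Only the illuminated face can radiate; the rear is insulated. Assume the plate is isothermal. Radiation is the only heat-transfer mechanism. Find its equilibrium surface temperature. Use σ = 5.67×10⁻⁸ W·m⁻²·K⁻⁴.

T ≈ 378 K

At equilibrium, absorbed power = emitted power.
Absorbing cross-section = A = 586.0 m²; emitting surface = A = 586.0 m² (ratio 1).
S·A_cross = εσ·A_surf·T⁴  ⇒  T⁴ = S/(1σ).
T⁴ = 1.00·1160/(1·5.67×10⁻⁸) = 2.046×10¹⁰ K⁴.
T = (2.046×10¹⁰)^(1/4).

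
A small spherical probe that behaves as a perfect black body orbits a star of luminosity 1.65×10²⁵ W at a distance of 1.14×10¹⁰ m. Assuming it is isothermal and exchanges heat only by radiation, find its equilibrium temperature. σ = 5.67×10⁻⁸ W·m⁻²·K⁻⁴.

First find the stellar flux at distance d: S = L/(4πd²) = 1.65×10²⁵/(4π·(1.14×10¹⁰)²) = 10100 W/m².
For an isothermal sphere, absorbed (1−a)S·πr² = emitted σ·4πr²·T⁴, so T⁴ = (1−a)S/(4σ).
T⁴ = 1.00·10100/(4·5.67×10⁻⁸) = 4.455×10¹⁰ K⁴.

T ≈ 459 K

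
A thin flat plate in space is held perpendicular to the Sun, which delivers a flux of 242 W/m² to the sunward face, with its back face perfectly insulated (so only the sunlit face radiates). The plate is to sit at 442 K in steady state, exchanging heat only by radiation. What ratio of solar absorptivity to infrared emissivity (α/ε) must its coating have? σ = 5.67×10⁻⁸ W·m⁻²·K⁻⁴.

α/ε ≈ 8.94

Balance: αS·A = εσ·1A·T⁴ ⇒ α/ε = σT⁴/S.
α/ε = 5.67×10⁻⁸·(442)⁴/242 = 5.67×10⁻⁸·3.817×10¹⁰/242.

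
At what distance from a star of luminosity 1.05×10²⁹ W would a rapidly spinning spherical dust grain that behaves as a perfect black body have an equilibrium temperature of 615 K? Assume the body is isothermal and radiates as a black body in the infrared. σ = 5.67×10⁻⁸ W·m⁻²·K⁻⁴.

d ≈ 5.07×10¹¹ m

For an isothermal black-emitting sphere, (1−a)S·πr² = σ·4πr²·T⁴ ⇒ S = 4σT⁴/(1−a).
S = 4·5.67×10⁻⁸·(615)⁴/1.00 = 32440 W/m².
Flux falls as S = L/(4πd²), so d = √(L/(4πS)) = √(1.05×10²⁹/(4π·32440)).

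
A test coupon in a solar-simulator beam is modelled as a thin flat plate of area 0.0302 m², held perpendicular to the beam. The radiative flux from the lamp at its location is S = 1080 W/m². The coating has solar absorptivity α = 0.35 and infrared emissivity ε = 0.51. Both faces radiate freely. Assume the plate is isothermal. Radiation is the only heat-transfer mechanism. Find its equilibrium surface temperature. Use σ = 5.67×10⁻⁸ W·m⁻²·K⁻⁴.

T ≈ 284 K

At equilibrium, absorbed power = emitted power.
Absorbing cross-section = A = 0.03020 m²; emitting surface = 2A = 0.06040 m² (ratio 2).
αS·A_cross = εσ·A_surf·T⁴  ⇒  T⁴ = αS/(ε·2σ).
T⁴ = 0.350·1080/(0.51·2·5.67×10⁻⁸) = 6.536×10⁹ K⁴.
T = (6.536×10⁹)^(1/4).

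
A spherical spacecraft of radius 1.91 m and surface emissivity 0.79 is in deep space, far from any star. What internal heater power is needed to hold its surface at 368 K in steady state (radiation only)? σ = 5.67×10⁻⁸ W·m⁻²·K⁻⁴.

P = εσ·4πr²·T⁴.
4πr² = 45.84 m²; T⁴ = 1.834×10¹⁰ K⁴.
P = 0.79·5.67×10⁻⁸·45.84·1.834×10¹⁰.

P ≈ 37700 W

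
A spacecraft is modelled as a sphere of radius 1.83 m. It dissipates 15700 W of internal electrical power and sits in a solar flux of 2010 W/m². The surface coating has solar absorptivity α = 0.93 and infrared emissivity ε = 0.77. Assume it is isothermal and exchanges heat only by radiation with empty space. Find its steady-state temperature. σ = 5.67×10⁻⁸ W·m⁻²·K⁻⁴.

T ≈ 372 K

At steady state, absorbed solar power + internal power = radiated power.
Absorbed: α·S·A_cross = 0.93·2010·10.52 = 19670 W (cross-section πr²).
Total input = 19670 + 15700 = 35370 W.
Radiated: εσ·A_surf·T⁴ with A_surf = 4πr² = 42.08 m².
T⁴ = 35370/(0.77·5.67×10⁻⁸·42.08) = 1.925×10¹⁰ K⁴.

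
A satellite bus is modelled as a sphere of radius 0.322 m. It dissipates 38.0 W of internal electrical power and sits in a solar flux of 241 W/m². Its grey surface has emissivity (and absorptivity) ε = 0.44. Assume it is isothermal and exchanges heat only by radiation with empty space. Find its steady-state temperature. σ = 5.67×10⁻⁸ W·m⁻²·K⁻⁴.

T ≈ 217 K

At steady state, absorbed solar power + internal power = radiated power.
Absorbed: α·S·A_cross = 0.44·241·0.3257 = 34.54 W (cross-section πr²).
Total input = 34.54 + 38.0 = 72.54 W.
Radiated: εσ·A_surf·T⁴ with A_surf = 4πr² = 1.303 m².
T⁴ = 72.54/(0.44·5.67×10⁻⁸·1.303) = 2.232×10⁹ K⁴.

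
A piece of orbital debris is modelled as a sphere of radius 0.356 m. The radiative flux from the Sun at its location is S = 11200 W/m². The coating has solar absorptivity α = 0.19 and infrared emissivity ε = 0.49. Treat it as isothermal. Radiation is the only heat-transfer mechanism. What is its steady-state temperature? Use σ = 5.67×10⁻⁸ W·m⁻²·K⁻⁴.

At equilibrium, absorbed power = emitted power.
Absorbing cross-section = πr² = 0.3982 m²; emitting surface = 4πr² = 1.593 m² (ratio 4).
αS·A_cross = εσ·A_surf·T⁴  ⇒  T⁴ = αS/(ε·4σ).
T⁴ = 0.190·11200/(0.49·4·5.67×10⁻⁸) = 1.915×10¹⁰ K⁴.
T = (1.915×10¹⁰)^(1/4).

T ≈ 372 K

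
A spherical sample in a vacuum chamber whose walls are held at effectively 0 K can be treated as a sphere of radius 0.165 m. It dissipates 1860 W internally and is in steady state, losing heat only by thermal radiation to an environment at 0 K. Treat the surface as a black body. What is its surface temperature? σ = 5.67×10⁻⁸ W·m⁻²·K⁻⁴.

T ≈ 556 K

Steady state: internal power = radiated power, P = εσA T⁴.
Radiating area A = 4πr² = 0.3421 m².
T⁴ = P/(εσA) = 1860/(1.0·5.67×10⁻⁸·0.3421) = 9.589×10¹⁰ K⁴.
T = (9.589×10¹⁰)^(1/4).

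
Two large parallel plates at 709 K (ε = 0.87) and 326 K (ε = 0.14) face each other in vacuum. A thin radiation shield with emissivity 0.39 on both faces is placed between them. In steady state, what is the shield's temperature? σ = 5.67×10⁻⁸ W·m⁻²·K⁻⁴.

T_s ≈ 665 K

In steady state the net flux on the hot side equals that on the cold side.
σ(T₁⁴−T_s⁴)/D₁ = σ(T_s⁴−T₂⁴)/D₂, with D₁ = 1/ε₁+1/ε_s−1 = 2.714, D₂ = 1/ε_s+1/ε₂−1 = 8.707.
Solve for T_s⁴: T_s⁴ = (D₂·T₁⁴ + D₁·T₂⁴)/(D₁+D₂) = 1.953×10¹¹ K⁴.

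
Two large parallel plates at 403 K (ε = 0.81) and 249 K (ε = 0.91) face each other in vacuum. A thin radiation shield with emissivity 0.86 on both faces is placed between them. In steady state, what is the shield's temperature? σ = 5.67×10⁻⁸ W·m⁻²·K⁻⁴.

In steady state the net flux on the hot side equals that on the cold side.
σ(T₁⁴−T_s⁴)/D₁ = σ(T_s⁴−T₂⁴)/D₂, with D₁ = 1/ε₁+1/ε_s−1 = 1.397, D₂ = 1/ε_s+1/ε₂−1 = 1.262.
Solve for T_s⁴: T_s⁴ = (D₂·T₁⁴ + D₁·T₂⁴)/(D₁+D₂) = 1.454×10¹⁰ K⁴.

T_s ≈ 347 K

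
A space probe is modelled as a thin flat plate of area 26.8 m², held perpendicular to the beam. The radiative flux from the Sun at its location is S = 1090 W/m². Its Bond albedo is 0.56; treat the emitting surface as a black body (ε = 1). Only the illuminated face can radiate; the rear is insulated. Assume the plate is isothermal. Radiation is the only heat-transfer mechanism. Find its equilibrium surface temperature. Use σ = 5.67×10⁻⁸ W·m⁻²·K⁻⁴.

T ≈ 303 K

At equilibrium, absorbed power = emitted power.
Absorbing cross-section = A = 26.80 m²; emitting surface = A = 26.80 m² (ratio 1).
(1−a)S·A_cross = εσ·A_surf·T⁴  ⇒  T⁴ = (1−a)S/(1σ).
T⁴ = 0.440·1090/(1·5.67×10⁻⁸) = 8.459×10⁹ K⁴.
T = (8.459×10⁹)^(1/4).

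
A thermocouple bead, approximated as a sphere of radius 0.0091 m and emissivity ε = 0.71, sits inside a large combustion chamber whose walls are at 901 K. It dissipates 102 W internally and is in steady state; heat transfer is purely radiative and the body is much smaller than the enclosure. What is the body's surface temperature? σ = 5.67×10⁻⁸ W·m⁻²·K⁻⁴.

T ≈ 1330 K

For a small grey body in a large enclosure, net radiated power = εσA(T⁴ − T_w⁴).
Steady state: P = εσA(T⁴ − T_w⁴) with A = 4πr² = 0.001041 m².
T⁴ = P/(εσA) + T_w⁴ = 102/(0.71·5.67×10⁻⁸·0.001041) + (901)⁴
    = 2.435×10¹² + 6.590×10¹¹ = 3.094×10¹² K⁴.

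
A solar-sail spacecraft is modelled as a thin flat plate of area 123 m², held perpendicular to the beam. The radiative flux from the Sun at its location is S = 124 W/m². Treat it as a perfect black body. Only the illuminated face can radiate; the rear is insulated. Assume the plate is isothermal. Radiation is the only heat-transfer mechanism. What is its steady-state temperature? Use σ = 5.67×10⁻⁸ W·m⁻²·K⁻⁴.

T ≈ 216 K

At equilibrium, absorbed power = emitted power.
Absorbing cross-section = A = 123.0 m²; emitting surface = A = 123.0 m² (ratio 1).
S·A_cross = εσ·A_surf·T⁴  ⇒  T⁴ = S/(1σ).
T⁴ = 1.00·124/(1·5.67×10⁻⁸) = 2.187×10⁹ K⁴.
T = (2.187×10⁹)^(1/4).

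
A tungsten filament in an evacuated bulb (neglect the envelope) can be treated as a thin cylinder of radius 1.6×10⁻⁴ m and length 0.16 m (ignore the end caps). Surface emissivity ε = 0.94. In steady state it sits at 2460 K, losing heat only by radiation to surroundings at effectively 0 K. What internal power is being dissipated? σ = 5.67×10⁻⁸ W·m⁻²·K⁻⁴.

Steady state: P = εσA T⁴.
A = 2πrL = 1.608×10⁻⁴ m²; T⁴ = (2460)⁴ = 3.662×10¹³ K⁴.
P = 0.94 × 5.67×10⁻⁸ × 1.608×10⁻⁴ × 3.662×10¹³.

P ≈ 314 W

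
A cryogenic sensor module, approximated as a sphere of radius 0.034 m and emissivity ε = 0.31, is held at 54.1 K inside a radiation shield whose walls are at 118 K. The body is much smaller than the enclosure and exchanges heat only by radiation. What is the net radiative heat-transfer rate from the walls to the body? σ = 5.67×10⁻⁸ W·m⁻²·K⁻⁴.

P_net ≈ 0.0473 W

For a small grey body in a large enclosure: P_net = εσA(T_body⁴ − T_wall⁴).
A = 4πr² = 0.01453 m²; T_body⁴ − T_wall⁴ = 8.566×10⁶ − 1.939×10⁸ = -1.853×10⁸ K⁴.
|P_net| = 0.31·5.67×10⁻⁸·0.01453·1.853×10⁸.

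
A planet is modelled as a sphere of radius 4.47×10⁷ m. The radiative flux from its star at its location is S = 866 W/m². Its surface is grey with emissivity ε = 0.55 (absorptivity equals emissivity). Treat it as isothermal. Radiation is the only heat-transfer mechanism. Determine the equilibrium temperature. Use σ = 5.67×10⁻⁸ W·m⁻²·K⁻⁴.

At equilibrium, absorbed power = emitted power.
Absorbing cross-section = πr² = 6.277×10¹⁵ m²; emitting surface = 4πr² = 2.511×10¹⁶ m² (ratio 4).
εS·A_cross = εσ·A_surf·T⁴  ⇒  T⁴ = S/(4σ)   (ε cancels).
T⁴ = 866/(4·5.67×10⁻⁸) = 3.818×10⁹ K⁴.
T = (3.818×10⁹)^(1/4).

T ≈ 249 K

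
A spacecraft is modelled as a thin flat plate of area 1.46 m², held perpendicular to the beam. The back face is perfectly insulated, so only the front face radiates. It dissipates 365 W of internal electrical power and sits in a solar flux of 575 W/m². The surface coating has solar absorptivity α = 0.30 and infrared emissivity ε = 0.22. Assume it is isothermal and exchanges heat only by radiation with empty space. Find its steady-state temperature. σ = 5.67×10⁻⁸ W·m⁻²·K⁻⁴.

T ≈ 429 K

At steady state, absorbed solar power + internal power = radiated power.
Absorbed: α·S·A_cross = 0.30·575·1.460 = 251.8 W (cross-section A).
Total input = 251.8 + 365 = 616.9 W.
Radiated: εσ·A_surf·T⁴ with A_surf = A = 1.460 m².
T⁴ = 616.9/(0.22·5.67×10⁻⁸·1.460) = 3.387×10¹⁰ K⁴.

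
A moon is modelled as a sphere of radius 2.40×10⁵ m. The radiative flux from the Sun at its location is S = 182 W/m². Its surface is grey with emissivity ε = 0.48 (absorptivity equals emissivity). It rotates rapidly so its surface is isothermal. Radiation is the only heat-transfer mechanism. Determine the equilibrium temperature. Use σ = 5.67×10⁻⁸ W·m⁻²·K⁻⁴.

At equilibrium, absorbed power = emitted power.
Absorbing cross-section = πr² = 1.810×10¹¹ m²; emitting surface = 4πr² = 7.238×10¹¹ m² (ratio 4).
εS·A_cross = εσ·A_surf·T⁴  ⇒  T⁴ = S/(4σ)   (ε cancels).
T⁴ = 182/(4·5.67×10⁻⁸) = 8.025×10⁸ K⁴.
T = (8.025×10⁸)^(1/4).

T ≈ 168 K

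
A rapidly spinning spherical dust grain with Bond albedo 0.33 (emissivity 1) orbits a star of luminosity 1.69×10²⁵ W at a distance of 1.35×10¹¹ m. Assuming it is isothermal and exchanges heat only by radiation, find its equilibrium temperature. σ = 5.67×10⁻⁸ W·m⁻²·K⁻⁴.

First find the stellar flux at distance d: S = L/(4πd²) = 1.69×10²⁵/(4π·(1.35×10¹¹)²) = 73.79 W/m².
For an isothermal sphere, absorbed (1−a)S·πr² = emitted σ·4πr²·T⁴, so T⁴ = (1−a)S/(4σ).
T⁴ = 0.670·73.79/(4·5.67×10⁻⁸) = 2.180×10⁸ K⁴.

T ≈ 122 K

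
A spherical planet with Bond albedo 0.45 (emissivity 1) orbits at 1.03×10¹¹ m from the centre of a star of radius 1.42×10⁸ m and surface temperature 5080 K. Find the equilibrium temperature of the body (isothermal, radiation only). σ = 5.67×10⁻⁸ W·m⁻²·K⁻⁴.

T ≈ 115 K

The star's surface emits σT_*⁴; at distance d the flux is S = σT_*⁴(R_*/d)².
S = 5.67×10⁻⁸·(5080)⁴·(1.42×10⁸/1.03×10¹¹)² = 71.77 W/m².
For an isothermal sphere T⁴ = (1−a)S/(4σ) = 1.740×10⁸ K⁴.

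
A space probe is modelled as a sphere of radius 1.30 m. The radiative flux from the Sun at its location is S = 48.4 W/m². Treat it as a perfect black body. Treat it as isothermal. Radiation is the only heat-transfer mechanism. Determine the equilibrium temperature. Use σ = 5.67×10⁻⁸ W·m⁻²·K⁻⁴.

T ≈ 121 K

At equilibrium, absorbed power = emitted power.
Absorbing cross-section = πr² = 5.309 m²; emitting surface = 4πr² = 21.24 m² (ratio 4).
S·A_cross = εσ·A_surf·T⁴  ⇒  T⁴ = S/(4σ).
T⁴ = 1.00·48.4/(4·5.67×10⁻⁸) = 2.134×10⁸ K⁴.
T = (2.134×10⁸)^(1/4).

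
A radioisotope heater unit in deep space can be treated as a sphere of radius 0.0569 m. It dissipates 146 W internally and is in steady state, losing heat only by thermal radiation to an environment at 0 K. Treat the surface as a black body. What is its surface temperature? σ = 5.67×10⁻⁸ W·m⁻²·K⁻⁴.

Steady state: internal power = radiated power, P = εσA T⁴.
Radiating area A = 4πr² = 0.04069 m².
T⁴ = P/(εσA) = 146/(1.0·5.67×10⁻⁸·0.04069) = 6.329×10¹⁰ K⁴.
T = (6.329×10¹⁰)^(1/4).

T ≈ 502 K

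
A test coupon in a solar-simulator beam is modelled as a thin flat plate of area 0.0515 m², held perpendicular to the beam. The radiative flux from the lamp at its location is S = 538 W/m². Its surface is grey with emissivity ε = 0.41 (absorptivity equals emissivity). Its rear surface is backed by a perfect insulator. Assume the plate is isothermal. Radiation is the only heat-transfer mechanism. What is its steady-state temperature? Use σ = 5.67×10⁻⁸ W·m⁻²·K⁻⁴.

T ≈ 312 K

At equilibrium, absorbed power = emitted power.
Absorbing cross-section = A = 0.05150 m²; emitting surface = A = 0.05150 m² (ratio 1).
εS·A_cross = εσ·A_surf·T⁴  ⇒  T⁴ = S/(1σ)   (ε cancels).
T⁴ = 538/(1·5.67×10⁻⁸) = 9.489×10⁹ K⁴.
T = (9.489×10⁹)^(1/4).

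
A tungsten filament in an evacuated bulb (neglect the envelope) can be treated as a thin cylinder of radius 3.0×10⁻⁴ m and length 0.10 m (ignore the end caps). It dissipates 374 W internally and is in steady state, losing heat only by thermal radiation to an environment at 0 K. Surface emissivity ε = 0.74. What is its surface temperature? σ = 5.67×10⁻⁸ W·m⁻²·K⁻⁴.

T ≈ 2620 K

Steady state: internal power = radiated power, P = εσA T⁴.
Radiating area A = 2πrL = 1.885×10⁻⁴ m².
T⁴ = P/(εσA) = 374/(0.74·5.67×10⁻⁸·1.885×10⁻⁴) = 4.729×10¹³ K⁴.
T = (4.729×10¹³)^(1/4).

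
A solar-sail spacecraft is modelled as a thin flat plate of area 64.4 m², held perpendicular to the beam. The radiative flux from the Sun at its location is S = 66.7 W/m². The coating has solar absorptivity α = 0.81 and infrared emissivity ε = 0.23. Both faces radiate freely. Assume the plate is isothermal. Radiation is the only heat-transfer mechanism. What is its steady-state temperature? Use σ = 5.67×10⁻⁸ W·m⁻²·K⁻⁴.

T ≈ 213 K

At equilibrium, absorbed power = emitted power.
Absorbing cross-section = A = 64.40 m²; emitting surface = 2A = 128.8 m² (ratio 2).
αS·A_cross = εσ·A_surf·T⁴  ⇒  T⁴ = αS/(ε·2σ).
T⁴ = 0.810·66.7/(0.23·2·5.67×10⁻⁸) = 2.071×10⁹ K⁴.
T = (2.071×10⁹)^(1/4).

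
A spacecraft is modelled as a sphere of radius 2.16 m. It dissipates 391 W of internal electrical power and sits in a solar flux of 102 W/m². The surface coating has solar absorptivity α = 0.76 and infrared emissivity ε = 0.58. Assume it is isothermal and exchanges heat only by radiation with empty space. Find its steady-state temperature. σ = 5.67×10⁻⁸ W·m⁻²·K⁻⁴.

T ≈ 168 K

At steady state, absorbed solar power + internal power = radiated power.
Absorbed: α·S·A_cross = 0.76·102·14.66 = 1136 W (cross-section πr²).
Total input = 1136 + 391 = 1527 W.
Radiated: εσ·A_surf·T⁴ with A_surf = 4πr² = 58.63 m².
T⁴ = 1527/(0.58·5.67×10⁻⁸·58.63) = 7.921×10⁸ K⁴.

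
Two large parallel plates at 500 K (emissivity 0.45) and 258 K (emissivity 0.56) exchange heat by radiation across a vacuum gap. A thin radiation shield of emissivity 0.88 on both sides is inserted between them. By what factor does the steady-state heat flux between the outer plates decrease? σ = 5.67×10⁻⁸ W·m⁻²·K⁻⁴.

factor ≈ 1.42

Without shield: q₀ = σΔ(T⁴)/(1/ε₁+1/ε₂−1) with denominator 3.008.
With shield the two gaps are in series; the resistances add: (1/ε₁+1/ε_s−1)+(1/ε_s+1/ε₂−1) = 2.359+1.922 = 4.281.
Heat-flux ratio q₀/q = 4.281/3.008.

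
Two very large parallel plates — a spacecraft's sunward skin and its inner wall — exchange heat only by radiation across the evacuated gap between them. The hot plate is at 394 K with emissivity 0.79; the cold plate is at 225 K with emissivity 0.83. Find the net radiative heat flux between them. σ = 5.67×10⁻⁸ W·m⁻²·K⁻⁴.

For two infinite grey parallel plates, q = σ(T₁⁴ − T₂⁴)/(1/ε₁ + 1/ε₂ − 1).
T₁⁴ − T₂⁴ = 2.410×10¹⁰ − 2.563×10⁹ = 2.154×10¹⁰ K⁴.
1/ε₁ + 1/ε₂ − 1 = 1.266 + 1.205 − 1 = 1.471.
q = 5.67×10⁻⁸ × 2.154×10¹⁰ / 1.471.

q ≈ 830 W/m²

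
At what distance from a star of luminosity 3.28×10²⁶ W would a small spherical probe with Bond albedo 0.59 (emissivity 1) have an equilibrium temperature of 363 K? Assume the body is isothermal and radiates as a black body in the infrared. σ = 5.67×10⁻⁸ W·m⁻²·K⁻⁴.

For an isothermal black-emitting sphere, (1−a)S·πr² = σ·4πr²·T⁴ ⇒ S = 4σT⁴/(1−a).
S = 4·5.67×10⁻⁸·(363)⁴/0.410 = 9605 W/m².
Flux falls as S = L/(4πd²), so d = √(L/(4πS)) = √(3.28×10²⁶/(4π·9605)).

d ≈ 5.21×10¹⁰ m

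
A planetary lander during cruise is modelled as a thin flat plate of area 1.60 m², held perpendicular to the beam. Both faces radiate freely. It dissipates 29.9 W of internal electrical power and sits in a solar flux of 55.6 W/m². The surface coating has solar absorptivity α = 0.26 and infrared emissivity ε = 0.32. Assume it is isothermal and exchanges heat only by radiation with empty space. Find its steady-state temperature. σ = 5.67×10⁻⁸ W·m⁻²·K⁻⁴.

T ≈ 174 K

At steady state, absorbed solar power + internal power = radiated power.
Absorbed: α·S·A_cross = 0.26·55.6·1.600 = 23.13 W (cross-section A).
Total input = 23.13 + 29.9 = 53.03 W.
Radiated: εσ·A_surf·T⁴ with A_surf = 2A = 3.200 m².
T⁴ = 53.03/(0.32·5.67×10⁻⁸·3.200) = 9.133×10⁸ K⁴.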